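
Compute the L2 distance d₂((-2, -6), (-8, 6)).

√(Σ(x_i - y_i)²) = √((-2 - (-8))² + (-6 - 6)²)
= √(6² + (-12)²) = √(36 + 144) = √180 ≈ 13.4164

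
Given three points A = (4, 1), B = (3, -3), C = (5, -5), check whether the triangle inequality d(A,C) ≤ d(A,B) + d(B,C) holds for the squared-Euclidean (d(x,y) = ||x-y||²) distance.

d(A,B) = 1² + 4² = 17, d(B,C) = 2² + 2² = 8, d(A,C) = 1² + 6² = 37.
d(A,C) = 37 > 17 + 8 = 25. Triangle inequality is VIOLATED. (Squared-Euclidean is not a metric — this is a counterexample.)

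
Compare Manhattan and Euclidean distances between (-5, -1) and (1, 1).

L1 = |-5 - 1| + |-1 - 1| = 6 + 2 = 8
L2 = √(6² + 2²) = √40 ≈ 6.3246
L1 ≥ L2 always (equality iff movement is along one axis); L1 > L2 here.
Ratio L1/L2 = 8/√40 ≈ 1.2649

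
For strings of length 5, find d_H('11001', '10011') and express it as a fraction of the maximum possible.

Differing positions: 2, 4. Hamming distance = 2. The maximum possible Hamming distance for length-5 strings is 5, so d_H/5 = 2/5 = 0.4.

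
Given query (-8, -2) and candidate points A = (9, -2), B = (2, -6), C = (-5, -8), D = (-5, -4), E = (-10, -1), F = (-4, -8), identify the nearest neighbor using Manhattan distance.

Distances: d(A) = 17, d(B) = 14, d(C) = 9, d(D) = 5, d(E) = 3, d(F) = 10. Nearest: E = (-10, -1) with distance 3.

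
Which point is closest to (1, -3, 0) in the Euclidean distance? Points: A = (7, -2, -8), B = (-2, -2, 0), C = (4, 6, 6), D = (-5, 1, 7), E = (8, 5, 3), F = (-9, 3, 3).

Distances: d(A) ≈ 10.0499, d(B) ≈ 3.1623, d(C) ≈ 11.225, d(D) ≈ 10.0499, d(E) ≈ 11.0454, d(F) ≈ 12.0416. Nearest: B = (-2, -2, 0) with distance 3.1623.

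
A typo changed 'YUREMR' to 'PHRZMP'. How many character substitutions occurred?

Differing positions: 1, 2, 4, 6. Hamming distance = 4.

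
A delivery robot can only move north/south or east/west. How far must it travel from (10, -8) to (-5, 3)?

Σ|x_i - y_i| = |10 - (-5)| + |-8 - 3| = 15 + 11 = 26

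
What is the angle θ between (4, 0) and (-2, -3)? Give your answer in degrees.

With u = (4, 0), v = (-2, -3):
u·v = 4·(-2) + 0·(-3) = (-8) + 0 = -8.
|u| = √(4² + 0²) = √16, |v| = √((-2)² + (-3)²) = √13, so |u||v| = √(16·13) = √208.
cos θ = (u·v)/(|u||v|) = -8/√208 ≈ -0.5547
θ = arccos(-0.5547) ≈ 123.69°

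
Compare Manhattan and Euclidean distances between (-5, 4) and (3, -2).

L1 = |-5 - 3| + |4 - (-2)| = 8 + 6 = 14
L2 = √(8² + 6²) = √100 = 10
L1 ≥ L2 always (equality iff movement is along one axis); L1 > L2 here.
Ratio L1/L2 = 14/10 = 1.4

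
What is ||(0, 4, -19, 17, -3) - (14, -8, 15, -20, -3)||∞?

max(|x_i - y_i|) = max(|0 - 14|, |4 - (-8)|, |-19 - 15|, |17 - (-20)|, |-3 - (-3)|) = max(14, 12, 34, 37, 0) = 37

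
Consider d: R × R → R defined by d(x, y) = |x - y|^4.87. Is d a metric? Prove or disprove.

No. d(x,y) = |x-y|^4.87 fails the triangle inequality since p = 4.87 > 1. Counterexample: x = -4, y = 5, z = 12. d(x,z) = |-4 - 12|^4.87 = 16^4.87 ≈ 731247.3673, but d(x,y) + d(y,z) = 9^4.87 + 7^4.87 ≈ 44377.3149 + 13050.5091 = 57427.824. Since 731247.3673 > 57427.824, the triangle inequality is violated.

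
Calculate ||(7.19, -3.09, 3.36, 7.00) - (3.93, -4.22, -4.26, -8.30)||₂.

√(Σ(x_i - y_i)²) = √((7.19 - 3.93)² + (-3.09 - (-4.22))² + (3.36 - (-4.26))² + (7 - (-8.3))²)
= √(3.26² + 1.13² + 7.62² + 15.3²) = √(10.6276 + 1.2769 + 58.0644 + 234.09) = √304.0589 ≈ 17.4373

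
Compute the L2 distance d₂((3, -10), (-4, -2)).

√(Σ(x_i - y_i)²) = √((3 - (-4))² + (-10 - (-2))²)
= √(7² + (-8)²) = √(49 + 64) = √113 ≈ 10.6301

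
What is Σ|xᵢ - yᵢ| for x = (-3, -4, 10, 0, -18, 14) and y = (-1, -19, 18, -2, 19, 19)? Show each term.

Σ|x_i - y_i| = |-3 - (-1)| + |-4 - (-19)| + |10 - 18| + |0 - (-2)| + |-18 - 19| + |14 - 19| = 2 + 15 + 8 + 2 + 37 + 5 = 69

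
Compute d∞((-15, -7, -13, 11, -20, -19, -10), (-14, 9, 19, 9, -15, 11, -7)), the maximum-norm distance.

max(|x_i - y_i|) = max(|-15 - (-14)|, |-7 - 9|, |-13 - 19|, |11 - 9|, |-20 - (-15)|, |-19 - 11|, |-10 - (-7)|) = max(1, 16, 32, 2, 5, 30, 3) = 32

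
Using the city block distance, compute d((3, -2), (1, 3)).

Σ|x_i - y_i| = |3 - 1| + |-2 - 3| = 2 + 5 = 7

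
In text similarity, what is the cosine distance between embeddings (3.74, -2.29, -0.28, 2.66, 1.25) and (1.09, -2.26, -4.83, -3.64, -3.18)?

With u = (3.74, -2.29, -0.28, 2.66, 1.25), v = (1.09, -2.26, -4.83, -3.64, -3.18):
u·v = 3.74·1.09 + (-2.29)·(-2.26) + (-0.28)·(-4.83) + 2.66·(-3.64) + 1.25·(-3.18) = 4.0766 + 5.1754 + 1.3524 + (-9.6824) + (-3.975) = -3.053.
|u| = √(3.74² + (-2.29)² + (-0.28)² + 2.66² + 1.25²) = √(13.9876 + 5.2441 + 0.0784 + 7.0756 + 1.5625) = √27.9482, |v| = √(1.09² + (-2.26)² + (-4.83)² + (-3.64)² + (-3.18)²) = √(1.1881 + 5.1076 + 23.3289 + 13.2496 + 10.1124) = √52.9866.
cos θ = (u·v)/(|u||v|) = -3.053/(√27.9482·√52.9866) ≈ -0.0793
Cosine distance = 1 - cos θ ≈ 1 - (-0.0793) = 1.0793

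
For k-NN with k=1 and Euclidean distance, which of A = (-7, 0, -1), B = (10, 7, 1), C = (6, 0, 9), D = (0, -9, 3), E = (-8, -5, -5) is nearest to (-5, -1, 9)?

Distances: d(A) ≈ 10.247, d(B) ≈ 18.7883, d(C) ≈ 11.0454, d(D) ≈ 11.1803, d(E) ≈ 14.8661. Nearest: A = (-7, 0, -1) with distance 10.247.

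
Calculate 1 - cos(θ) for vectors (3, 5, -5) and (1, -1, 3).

With u = (3, 5, -5), v = (1, -1, 3):
u·v = 3·1 + 5·(-1) + (-5)·3 = 3 + (-5) + (-15) = -17.
|u| = √(3² + 5² + (-5)²) = √59, |v| = √(1² + (-1)² + 3²) = √11, so |u||v| = √(59·11) = √649.
cos θ = (u·v)/(|u||v|) = -17/√649 ≈ -0.6673
Cosine distance = 1 - cos θ ≈ 1 - (-0.6673) = 1.6673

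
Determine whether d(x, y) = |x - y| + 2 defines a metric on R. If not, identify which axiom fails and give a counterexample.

No. d fails identity of indiscernibles (specifically d(x,x) = 0): d(-1, -1) = |-1 - (-1)| + 2 = 0 + 2 = 2 ≠ 0.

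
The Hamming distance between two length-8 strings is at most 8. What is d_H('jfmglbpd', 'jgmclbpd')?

Differing positions: 2, 4. Hamming distance = 2. The maximum possible Hamming distance for length-8 strings is 8, so d_H/8 = 2/8 = 0.25.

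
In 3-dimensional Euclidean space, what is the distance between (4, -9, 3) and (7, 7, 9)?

√(Σ(x_i - y_i)²) = √((4 - 7)² + (-9 - 7)² + (3 - 9)²)
= √((-3)² + (-16)² + (-6)²) = √(9 + 256 + 36) = √301 ≈ 17.3494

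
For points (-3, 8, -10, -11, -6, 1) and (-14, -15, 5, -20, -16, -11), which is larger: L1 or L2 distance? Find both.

L1 = |-3 - (-14)| + |8 - (-15)| + |-10 - 5| + |-11 - (-20)| + |-6 - (-16)| + |1 - (-11)| = 11 + 23 + 15 + 9 + 10 + 12 = 80
L2 = √(11² + 23² + 15² + 9² + 10² + 12²) = √1200 ≈ 34.641
L1 ≥ L2 always (equality iff movement is along one axis); L1 > L2 here.
Ratio L1/L2 = 80/√1200 ≈ 2.3094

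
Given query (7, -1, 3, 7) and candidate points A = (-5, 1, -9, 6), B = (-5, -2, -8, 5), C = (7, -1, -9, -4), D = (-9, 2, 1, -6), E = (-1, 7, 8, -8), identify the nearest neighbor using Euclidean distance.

Distances: d(A) ≈ 17.1172, d(B) ≈ 16.4317, d(C) ≈ 16.2788, d(D) ≈ 20.9284, d(E) ≈ 19.4422. Nearest: C = (7, -1, -9, -4) with distance 16.2788.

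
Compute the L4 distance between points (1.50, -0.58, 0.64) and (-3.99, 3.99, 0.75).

(Σ|x_i - y_i|^4)^(1/4) = (|1.5 - (-3.99)|^4 + |-0.58 - 3.99|^4 + |0.64 - 0.75|^4)^(1/4)
= (5.49^4 + 4.57^4 + 0.11^4)^(1/4) ≈ (908.4256 + 436.179 + 0.0001)^(1/4) = (1344.6047)^(1/4) ≈ 6.0555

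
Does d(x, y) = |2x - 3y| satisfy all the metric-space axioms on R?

No. d fails symmetry: d(5, 3) = |2·5 - 3·3| = |1| = 1, but d(3, 5) = |2·3 - 3·5| = |-9| = 9. Since 1 ≠ 9, d(x,y) ≠ d(y,x) in general.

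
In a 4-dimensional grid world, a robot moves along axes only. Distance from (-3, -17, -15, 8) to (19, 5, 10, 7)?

Σ|x_i - y_i| = |-3 - 19| + |-17 - 5| + |-15 - 10| + |8 - 7| = 22 + 22 + 25 + 1 = 70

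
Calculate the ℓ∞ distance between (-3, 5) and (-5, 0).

max(|x_i - y_i|) = max(|-3 - (-5)|, |5 - 0|) = max(2, 5) = 5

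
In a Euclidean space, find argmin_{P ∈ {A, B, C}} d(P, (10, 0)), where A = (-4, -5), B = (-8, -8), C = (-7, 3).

Distances: d(A) ≈ 14.8661, d(B) ≈ 19.6977, d(C) ≈ 17.2627. Nearest: A = (-4, -5) with distance 14.8661.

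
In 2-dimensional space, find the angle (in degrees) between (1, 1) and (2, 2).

With u = (1, 1), v = (2, 2):
u·v = 1·2 + 1·2 = 2 + 2 = 4.
|u| = √(1² + 1²) = √2, |v| = √(2² + 2²) = √8, so |u||v| = √(2·8) = √16 = 4.
cos θ = (u·v)/(|u||v|) = 4/4 = 1 (the vectors are parallel, pointing the same way)
θ = arccos(1) = 0°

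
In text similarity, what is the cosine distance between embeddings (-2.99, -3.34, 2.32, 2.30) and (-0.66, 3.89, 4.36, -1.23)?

With u = (-2.99, -3.34, 2.32, 2.30), v = (-0.66, 3.89, 4.36, -1.23):
u·v = (-2.99)·(-0.66) + (-3.34)·3.89 + 2.32·4.36 + 2.3·(-1.23) = 1.9734 + (-12.9926) + 10.1152 + (-2.829) = -3.733.
|u| = √((-2.99)² + (-3.34)² + 2.32² + 2.3²) = √(8.9401 + 11.1556 + 5.3824 + 5.29) = √30.7681, |v| = √((-0.66)² + 3.89² + 4.36² + (-1.23)²) = √(0.4356 + 15.1321 + 19.0096 + 1.5129) = √36.0902.
cos θ = (u·v)/(|u||v|) = -3.733/(√30.7681·√36.0902) ≈ -0.112
Cosine distance = 1 - cos θ ≈ 1 - (-0.112) = 1.112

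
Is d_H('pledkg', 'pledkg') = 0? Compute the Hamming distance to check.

Differing positions: none. Hamming distance = 0, so the claim is true.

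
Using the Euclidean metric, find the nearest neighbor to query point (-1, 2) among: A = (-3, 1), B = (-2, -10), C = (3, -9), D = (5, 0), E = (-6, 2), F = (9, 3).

Distances: d(A) ≈ 2.2361, d(B) ≈ 12.0416, d(C) ≈ 11.7047, d(D) ≈ 6.3246, d(E) = 5, d(F) ≈ 10.0499. Nearest: A = (-3, 1) with distance 2.2361.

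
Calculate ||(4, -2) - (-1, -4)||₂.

√(Σ(x_i - y_i)²) = √((4 - (-1))² + (-2 - (-4))²)
= √(5² + 2²) = √(25 + 4) = √29 ≈ 5.3852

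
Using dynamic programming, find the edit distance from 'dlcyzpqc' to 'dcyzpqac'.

Let D[i][j] be the edit distance between the first i characters of 'dlcyzpqc' and the first j characters of 'dcyzpqac', with D[i][0] = i, D[0][j] = j, and D[i][j] = D[i-1][j-1] if the characters match, else 1 + min(D[i-1][j], D[i][j-1], D[i-1][j-1]). Filling the table (rows: prefixes of 'dlcyzpqc', columns: prefixes of 'dcyzpqac'):
     ε  d  c  y  z  p  q  a  c
  ε  0  1  2  3  4  5  6  7  8
  d  1  0  1  2  3  4  5  6  7
  l  2  1  1  2  3  4  5  6  7
  c  3  2  1  2  3  4  5  6  6
  y  4  3  2  1  2  3  4  5  6
  z  5  4  3  2  1  2  3  4  5
  p  6  5  4  3  2  1  2  3  4
  q  7  6  5  4  3  2  1  2  3
  c  8  7  6  5  4  3  2  2  2
The bottom-right entry gives D[8][8] = 2, so no sequence of fewer than 2 edits works. Backtracking through the table gives one optimal edit sequence (2 edits):
  dlcyzpqc → dcyzpqc (del l @2)
  dcyzpqc → dcyzpqac (ins a @7)
Edit distance = 2.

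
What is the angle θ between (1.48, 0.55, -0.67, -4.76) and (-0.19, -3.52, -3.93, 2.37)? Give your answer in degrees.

With u = (1.48, 0.55, -0.67, -4.76), v = (-0.19, -3.52, -3.93, 2.37):
u·v = 1.48·(-0.19) + 0.55·(-3.52) + (-0.67)·(-3.93) + (-4.76)·2.37 = (-0.2812) + (-1.936) + 2.6331 + (-11.2812) = -10.8653.
|u| = √(1.48² + 0.55² + (-0.67)² + (-4.76)²) = √(2.1904 + 0.3025 + 0.4489 + 22.6576) = √25.5994, |v| = √((-0.19)² + (-3.52)² + (-3.93)² + 2.37²) = √(0.0361 + 12.3904 + 15.4449 + 5.6169) = √33.4883.
cos θ = (u·v)/(|u||v|) = -10.8653/(√25.5994·√33.4883) ≈ -0.371091
θ = arccos(-0.371091) ≈ 111.78°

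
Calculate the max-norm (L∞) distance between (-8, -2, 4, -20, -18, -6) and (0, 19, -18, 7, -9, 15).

max(|x_i - y_i|) = max(|-8 - 0|, |-2 - 19|, |4 - (-18)|, |-20 - 7|, |-18 - (-9)|, |-6 - 15|) = max(8, 21, 22, 27, 9, 21) = 27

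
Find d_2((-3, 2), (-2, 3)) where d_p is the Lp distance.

(Σ|x_i - y_i|^2)^(1/2) = (|-3 - (-2)|^2 + |2 - 3|^2)^(1/2)
= (1^2 + 1^2)^(1/2) = (1 + 1)^(1/2) = (2)^(1/2) ≈ 1.4142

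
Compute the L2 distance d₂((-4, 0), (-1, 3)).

√(Σ(x_i - y_i)²) = √((-4 - (-1))² + (0 - 3)²)
= √((-3)² + (-3)²) = √(9 + 9) = √18 ≈ 4.2426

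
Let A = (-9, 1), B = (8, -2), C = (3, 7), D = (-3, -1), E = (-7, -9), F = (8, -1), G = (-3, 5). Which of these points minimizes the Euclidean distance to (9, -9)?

Distances: d(A) ≈ 20.5913, d(B) ≈ 7.0711, d(C) ≈ 17.088, d(D) ≈ 14.4222, d(E) = 16, d(F) ≈ 8.0623, d(G) ≈ 18.4391. Nearest: B = (8, -2) with distance 7.0711.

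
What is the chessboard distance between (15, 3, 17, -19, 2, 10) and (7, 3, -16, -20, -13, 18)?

max(|x_i - y_i|) = max(|15 - 7|, |3 - 3|, |17 - (-16)|, |-19 - (-20)|, |2 - (-13)|, |10 - 18|) = max(8, 0, 33, 1, 15, 8) = 33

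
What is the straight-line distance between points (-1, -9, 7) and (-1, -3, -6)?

√(Σ(x_i - y_i)²) = √((-1 - (-1))² + (-9 - (-3))² + (7 - (-6))²)
= √(0² + (-6)² + 13²) = √(0 + 36 + 169) = √205 ≈ 14.3178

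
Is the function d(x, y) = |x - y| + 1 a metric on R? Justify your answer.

No. d fails identity of indiscernibles (specifically d(x,x) = 0): d(-7, -7) = |-7 - (-7)| + 1 = 0 + 1 = 1 ≠ 0.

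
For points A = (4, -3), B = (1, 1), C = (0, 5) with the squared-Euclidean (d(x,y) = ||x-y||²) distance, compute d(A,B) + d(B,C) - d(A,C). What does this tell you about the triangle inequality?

d(A,B) = 3² + 4² = 25, d(B,C) = 1² + 4² = 17, d(A,C) = 4² + 8² = 80.
d(A,B) + d(B,C) - d(A,C) = 25 + 17 - 80 = 42 - 80 = -38. This is < 0, so the triangle inequality FAILS for these points (squared-Euclidean is not a metric).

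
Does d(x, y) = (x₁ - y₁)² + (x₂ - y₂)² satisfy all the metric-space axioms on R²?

No. The squared Euclidean distance fails the triangle inequality. Counterexample: x = (0, 0), y = (5, 4), z = (10, 8). d(x,z) = 10² + 8² = 164, but d(x,y) + d(y,z) = (5² + 4²) + (5² + 4²) = 41 + 41 = 82. Since 164 > 82, the triangle inequality is violated. (Note: √d, the ordinary Euclidean distance, IS a metric.)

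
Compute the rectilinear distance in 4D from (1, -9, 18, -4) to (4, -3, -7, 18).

Σ|x_i - y_i| = |1 - 4| + |-9 - (-3)| + |18 - (-7)| + |-4 - 18| = 3 + 6 + 25 + 22 = 56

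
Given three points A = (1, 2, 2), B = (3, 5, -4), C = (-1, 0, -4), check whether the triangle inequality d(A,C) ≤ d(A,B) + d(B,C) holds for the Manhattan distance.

d(A,B) = 2 + 3 + 6 = 11, d(B,C) = 4 + 5 + 0 = 9, d(A,C) = 2 + 2 + 6 = 10.
d(A,C) = 10 ≤ 11 + 9 = 20. Triangle inequality is satisfied.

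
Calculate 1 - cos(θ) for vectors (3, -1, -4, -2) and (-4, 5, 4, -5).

With u = (3, -1, -4, -2), v = (-4, 5, 4, -5):
u·v = 3·(-4) + (-1)·5 + (-4)·4 + (-2)·(-5) = (-12) + (-5) + (-16) + 10 = -23.
|u| = √(3² + (-1)² + (-4)² + (-2)²) = √30, |v| = √((-4)² + 5² + 4² + (-5)²) = √82, so |u||v| = √(30·82) = √2460.
cos θ = (u·v)/(|u||v|) = -23/√2460 ≈ -0.4637
Cosine distance = 1 - cos θ ≈ 1 - (-0.4637) = 1.4637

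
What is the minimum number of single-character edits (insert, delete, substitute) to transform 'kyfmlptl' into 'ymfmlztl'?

Let D[i][j] be the edit distance between the first i characters of 'kyfmlptl' and the first j characters of 'ymfmlztl', with D[i][0] = i, D[0][j] = j, and D[i][j] = D[i-1][j-1] if the characters match, else 1 + min(D[i-1][j], D[i][j-1], D[i-1][j-1]). Filling the table (rows: prefixes of 'kyfmlptl', columns: prefixes of 'ymfmlztl'):
     ε  y  m  f  m  l  z  t  l
  ε  0  1  2  3  4  5  6  7  8
  k  1  1  2  3  4  5  6  7  8
  y  2  1  2  3  4  5  6  7  8
  f  3  2  2  2  3  4  5  6  7
  m  4  3  2  3  2  3  4  5  6
  l  5  4  3  3  3  2  3  4  5
  p  6  5  4  4  4  3  3  4  5
  t  7  6  5  5  5  4  4  3  4
  l  8  7  6  6  6  5  5  4  3
The bottom-right entry gives D[8][8] = 3, so no sequence of fewer than 3 edits works. Backtracking through the table gives one optimal edit sequence (3 edits):
  kyfmlptl → yyfmlptl (sub k→y @1)
  yyfmlptl → ymfmlptl (sub y→m @2)
  ymfmlptl → ymfmlztl (sub p→z @6)
Edit distance = 3.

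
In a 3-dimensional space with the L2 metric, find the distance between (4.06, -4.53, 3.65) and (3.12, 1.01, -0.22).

(Σ|x_i - y_i|^2)^(1/2) = (|4.06 - 3.12|^2 + |-4.53 - 1.01|^2 + |3.65 - (-0.22)|^2)^(1/2)
= (0.94^2 + 5.54^2 + 3.87^2)^(1/2) = (0.8836 + 30.6916 + 14.9769)^(1/2) = (46.5521)^(1/2) ≈ 6.8229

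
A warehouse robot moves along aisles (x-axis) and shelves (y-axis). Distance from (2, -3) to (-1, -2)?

Σ|x_i - y_i| = |2 - (-1)| + |-3 - (-2)| = 3 + 1 = 4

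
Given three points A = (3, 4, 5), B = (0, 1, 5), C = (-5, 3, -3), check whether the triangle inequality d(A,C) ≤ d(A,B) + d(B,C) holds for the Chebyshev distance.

d(A,B) = max(3, 3, 0) = 3, d(B,C) = max(5, 2, 8) = 8, d(A,C) = max(8, 1, 8) = 8.
d(A,C) = 8 ≤ 3 + 8 = 11. Triangle inequality is satisfied.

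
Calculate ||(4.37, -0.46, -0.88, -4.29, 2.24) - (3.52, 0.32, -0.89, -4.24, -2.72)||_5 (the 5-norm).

(Σ|x_i - y_i|^5)^(1/5) = (|4.37 - 3.52|^5 + |-0.46 - 0.32|^5 + |-0.88 - (-0.89)|^5 + |-4.29 - (-4.24)|^5 + |2.24 - (-2.72)|^5)^(1/5)
= (0.85^5 + 0.78^5 + 0.01^5 + 0.05^5 + 4.96^5)^(1/5) ≈ (0.4437 + 0.2887 + 0 + 0 + 3001.9841)^(1/5) = (3002.7165)^(1/5) ≈ 4.9602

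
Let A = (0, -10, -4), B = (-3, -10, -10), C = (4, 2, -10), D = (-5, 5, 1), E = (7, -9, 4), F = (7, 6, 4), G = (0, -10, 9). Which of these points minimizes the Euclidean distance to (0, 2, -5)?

Distances: d(A) ≈ 12.0416, d(B) ≈ 13.3417, d(C) ≈ 6.4031, d(D) ≈ 8.3666, d(E) ≈ 15.843, d(F) ≈ 12.083, d(G) ≈ 18.4391. Nearest: C = (4, 2, -10) with distance 6.4031.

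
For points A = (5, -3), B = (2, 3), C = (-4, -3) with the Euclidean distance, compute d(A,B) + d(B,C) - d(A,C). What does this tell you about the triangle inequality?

d(A,B) = √(3² + 6²) = √45 ≈ 6.7082, d(B,C) = √(6² + 6²) = √72 ≈ 8.4853, d(A,C) = √(9² + 0²) = √81 = 9.
d(A,B) + d(B,C) - d(A,C) = 6.7082 + 8.4853 - 9 = 15.1935 - 9 = 6.1935 (to 4 decimal places). This is ≥ 0, so the triangle inequality holds for these points.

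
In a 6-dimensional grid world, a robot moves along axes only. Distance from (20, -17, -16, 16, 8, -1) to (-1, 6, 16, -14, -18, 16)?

Σ|x_i - y_i| = |20 - (-1)| + |-17 - 6| + |-16 - 16| + |16 - (-14)| + |8 - (-18)| + |-1 - 16| = 21 + 23 + 32 + 30 + 26 + 17 = 149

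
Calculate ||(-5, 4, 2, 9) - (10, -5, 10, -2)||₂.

√(Σ(x_i - y_i)²) = √((-5 - 10)² + (4 - (-5))² + (2 - 10)² + (9 - (-2))²)
= √((-15)² + 9² + (-8)² + 11²) = √(225 + 81 + 64 + 121) = √491 ≈ 22.1585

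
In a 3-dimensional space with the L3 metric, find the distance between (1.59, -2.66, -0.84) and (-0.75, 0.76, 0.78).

(Σ|x_i - y_i|^3)^(1/3) = (|1.59 - (-0.75)|^3 + |-2.66 - 0.76|^3 + |-0.84 - 0.78|^3)^(1/3)
= (2.34^3 + 3.42^3 + 1.62^3)^(1/3) ≈ (12.8129 + 40.0017 + 4.2515)^(1/3) = (57.0661)^(1/3) ≈ 3.85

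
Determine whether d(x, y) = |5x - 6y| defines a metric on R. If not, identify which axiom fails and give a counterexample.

No. d fails symmetry: d(4, 2) = |5·4 - 6·2| = |8| = 8, but d(2, 4) = |5·2 - 6·4| = |-14| = 14. Since 8 ≠ 14, d(x,y) ≠ d(y,x) in general.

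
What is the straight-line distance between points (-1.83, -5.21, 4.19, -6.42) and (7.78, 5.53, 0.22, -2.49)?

√(Σ(x_i - y_i)²) = √((-1.83 - 7.78)² + (-5.21 - 5.53)² + (4.19 - 0.22)² + (-6.42 - (-2.49))²)
= √((-9.61)² + (-10.74)² + 3.97² + (-3.93)²) = √(92.3521 + 115.3476 + 15.7609 + 15.4449) = √238.9055 ≈ 15.4566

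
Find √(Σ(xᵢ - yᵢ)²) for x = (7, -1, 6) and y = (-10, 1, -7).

√(Σ(x_i - y_i)²) = √((7 - (-10))² + (-1 - 1)² + (6 - (-7))²)
= √(17² + (-2)² + 13²) = √(289 + 4 + 169) = √462 ≈ 21.4942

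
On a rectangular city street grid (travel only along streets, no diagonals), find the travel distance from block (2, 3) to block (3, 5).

Σ|x_i - y_i| = |2 - 3| + |3 - 5| = 1 + 2 = 3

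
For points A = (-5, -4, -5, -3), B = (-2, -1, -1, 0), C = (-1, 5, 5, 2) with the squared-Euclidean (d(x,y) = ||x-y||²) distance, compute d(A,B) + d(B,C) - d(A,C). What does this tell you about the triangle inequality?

d(A,B) = 3² + 3² + 4² + 3² = 43, d(B,C) = 1² + 6² + 6² + 2² = 77, d(A,C) = 4² + 9² + 10² + 5² = 222.
d(A,B) + d(B,C) - d(A,C) = 43 + 77 - 222 = 120 - 222 = -102. This is < 0, so the triangle inequality FAILS for these points (squared-Euclidean is not a metric).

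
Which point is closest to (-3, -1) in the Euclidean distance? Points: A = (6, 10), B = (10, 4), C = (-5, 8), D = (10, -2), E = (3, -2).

Distances: d(A) ≈ 14.2127, d(B) ≈ 13.9284, d(C) ≈ 9.2195, d(D) ≈ 13.0384, d(E) ≈ 6.0828. Nearest: E = (3, -2) with distance 6.0828.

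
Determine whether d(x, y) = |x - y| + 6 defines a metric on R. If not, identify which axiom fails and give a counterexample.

No. d fails identity of indiscernibles (specifically d(x,x) = 0): d(-2, -2) = |-2 - (-2)| + 6 = 0 + 6 = 6 ≠ 0.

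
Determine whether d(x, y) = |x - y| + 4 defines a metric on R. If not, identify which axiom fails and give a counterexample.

No. d fails identity of indiscernibles (specifically d(x,x) = 0): d(0, 0) = |0 - 0| + 4 = 0 + 4 = 4 ≠ 0.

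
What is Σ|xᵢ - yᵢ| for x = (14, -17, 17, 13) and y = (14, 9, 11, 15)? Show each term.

Σ|x_i - y_i| = |14 - 14| + |-17 - 9| + |17 - 11| + |13 - 15| = 0 + 26 + 6 + 2 = 34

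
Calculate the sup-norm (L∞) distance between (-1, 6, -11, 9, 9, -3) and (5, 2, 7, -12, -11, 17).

max(|x_i - y_i|) = max(|-1 - 5|, |6 - 2|, |-11 - 7|, |9 - (-12)|, |9 - (-11)|, |-3 - 17|) = max(6, 4, 18, 21, 20, 20) = 21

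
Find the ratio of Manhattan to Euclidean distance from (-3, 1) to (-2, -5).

L1 = |-3 - (-2)| + |1 - (-5)| = 1 + 6 = 7
L2 = √(1² + 6²) = √37 ≈ 6.0828
L1 ≥ L2 always (equality iff movement is along one axis); L1 > L2 here.
Ratio L1/L2 = 7/√37 ≈ 1.1508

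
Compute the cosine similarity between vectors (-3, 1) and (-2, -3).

With u = (-3, 1), v = (-2, -3):
u·v = (-3)·(-2) + 1·(-3) = 6 + (-3) = 3.
|u| = √((-3)² + 1²) = √10, |v| = √((-2)² + (-3)²) = √13, so |u||v| = √(10·13) = √130.
cos θ = (u·v)/(|u||v|) = 3/√130 ≈ 0.2631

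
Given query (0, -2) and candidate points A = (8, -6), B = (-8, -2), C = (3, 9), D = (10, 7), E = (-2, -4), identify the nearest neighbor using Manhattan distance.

Distances: d(A) = 12, d(B) = 8, d(C) = 14, d(D) = 19, d(E) = 4. Nearest: E = (-2, -4) with distance 4.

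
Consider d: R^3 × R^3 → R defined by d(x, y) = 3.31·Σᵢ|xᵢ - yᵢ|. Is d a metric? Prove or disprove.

Yes. The L1 (Manhattan) norm induces a metric on R^3, and multiplying a metric by a positive constant 3.31 > 0 preserves all four axioms: non-negativity (3.31·||x-y|| ≥ 0), identity (3.31·||x-y|| = 0 ⟺ ||x-y|| = 0 ⟺ x = y), symmetry (||x-y|| = ||y-x||), and the triangle inequality (3.31·||x-z|| ≤ 3.31·||x-y|| + 3.31·||y-z||). So d is a metric.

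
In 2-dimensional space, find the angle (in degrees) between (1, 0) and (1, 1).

With u = (1, 0), v = (1, 1):
u·v = 1·1 + 0·1 = 1 + 0 = 1.
|u| = √(1² + 0²) = √1, |v| = √(1² + 1²) = √2, so |u||v| = √(1·2) = √2.
cos θ = (u·v)/(|u||v|) = 1/√2 ≈ 0.707107
θ = arccos(0.707107) ≈ 45°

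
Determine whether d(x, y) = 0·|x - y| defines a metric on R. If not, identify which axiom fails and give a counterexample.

No. With c = 0, d(x,y) = 0 for all x, y. This fails identity of indiscernibles: d(6, 14) = 0 but 6 ≠ 14.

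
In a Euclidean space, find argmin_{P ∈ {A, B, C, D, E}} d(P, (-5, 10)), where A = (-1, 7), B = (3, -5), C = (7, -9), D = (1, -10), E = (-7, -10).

Distances: d(A) = 5, d(B) = 17, d(C) ≈ 22.4722, d(D) ≈ 20.8806, d(E) ≈ 20.0998. Nearest: A = (-1, 7) with distance 5.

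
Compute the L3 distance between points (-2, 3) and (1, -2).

(Σ|x_i - y_i|^3)^(1/3) = (|-2 - 1|^3 + |3 - (-2)|^3)^(1/3)
= (3^3 + 5^3)^(1/3) = (27 + 125)^(1/3) = (152)^(1/3) ≈ 5.3368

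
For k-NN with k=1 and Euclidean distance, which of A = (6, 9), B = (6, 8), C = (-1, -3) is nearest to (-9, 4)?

Distances: d(A) ≈ 15.8114, d(B) ≈ 15.5242, d(C) ≈ 10.6301. Nearest: C = (-1, -3) with distance 10.6301.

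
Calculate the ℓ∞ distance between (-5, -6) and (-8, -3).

max(|x_i - y_i|) = max(|-5 - (-8)|, |-6 - (-3)|) = max(3, 3) = 3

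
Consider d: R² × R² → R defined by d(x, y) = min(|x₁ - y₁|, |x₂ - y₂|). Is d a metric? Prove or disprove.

No. d fails identity of indiscernibles: take x = (-4, 0) and y = (-4, 1). Then d(x,y) = min(|-4 - (-4)|, |0 - 1|) = min(0, 1) = 0, yet x ≠ y.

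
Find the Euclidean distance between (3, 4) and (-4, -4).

√(Σ(x_i - y_i)²) = √((3 - (-4))² + (4 - (-4))²)
= √(7² + 8²) = √(49 + 64) = √113 ≈ 10.6301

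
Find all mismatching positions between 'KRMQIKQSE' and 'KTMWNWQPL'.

Differing positions: 2, 4, 5, 6, 8, 9. Hamming distance = 6.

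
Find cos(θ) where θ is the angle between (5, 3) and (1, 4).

With u = (5, 3), v = (1, 4):
u·v = 5·1 + 3·4 = 5 + 12 = 17.
|u| = √(5² + 3²) = √34, |v| = √(1² + 4²) = √17, so |u||v| = √(34·17) = √578.
cos θ = (u·v)/(|u||v|) = 17/√578 ≈ 0.7071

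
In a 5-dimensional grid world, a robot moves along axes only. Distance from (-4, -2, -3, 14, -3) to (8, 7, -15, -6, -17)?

Σ|x_i - y_i| = |-4 - 8| + |-2 - 7| + |-3 - (-15)| + |14 - (-6)| + |-3 - (-17)| = 12 + 9 + 12 + 20 + 14 = 67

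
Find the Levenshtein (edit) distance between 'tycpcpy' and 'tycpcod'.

Let D[i][j] be the edit distance between the first i characters of 'tycpcpy' and the first j characters of 'tycpcod', with D[i][0] = i, D[0][j] = j, and D[i][j] = D[i-1][j-1] if the characters match, else 1 + min(D[i-1][j], D[i][j-1], D[i-1][j-1]). Filling the table (rows: prefixes of 'tycpcpy', columns: prefixes of 'tycpcod'):
     ε  t  y  c  p  c  o  d
  ε  0  1  2  3  4  5  6  7
  t  1  0  1  2  3  4  5  6
  y  2  1  0  1  2  3  4  5
  c  3  2  1  0  1  2  3  4
  p  4  3  2  1  0  1  2  3
  c  5  4  3  2  1  0  1  2
  p  6  5  4  3  2  1  1  2
  y  7  6  5  4  3  2  2  2
The bottom-right entry gives D[7][7] = 2, so no sequence of fewer than 2 edits works. Backtracking through the table gives one optimal edit sequence (2 edits):
  tycpcpy → tycpcoy (sub p→o @6)
  tycpcoy → tycpcod (sub y→d @7)
Edit distance = 2.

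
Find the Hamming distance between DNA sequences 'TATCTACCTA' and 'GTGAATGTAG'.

Differing positions: 1, 2, 3, 4, 5, 6, 7, 8, 9, 10. Hamming distance = 10.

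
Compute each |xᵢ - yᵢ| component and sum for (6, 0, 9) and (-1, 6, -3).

Σ|x_i - y_i| = |6 - (-1)| + |0 - 6| + |9 - (-3)| = 7 + 6 + 12 = 25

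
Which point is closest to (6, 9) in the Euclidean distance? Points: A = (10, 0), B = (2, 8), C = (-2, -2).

Distances: d(A) ≈ 9.8489, d(B) ≈ 4.1231, d(C) ≈ 13.6015. Nearest: B = (2, 8) with distance 4.1231.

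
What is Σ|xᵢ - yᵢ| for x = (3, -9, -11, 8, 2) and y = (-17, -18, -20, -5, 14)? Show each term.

Σ|x_i - y_i| = |3 - (-17)| + |-9 - (-18)| + |-11 - (-20)| + |8 - (-5)| + |2 - 14| = 20 + 9 + 9 + 13 + 12 = 63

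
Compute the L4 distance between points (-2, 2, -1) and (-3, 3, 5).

(Σ|x_i - y_i|^4)^(1/4) = (|-2 - (-3)|^4 + |2 - 3|^4 + |-1 - 5|^4)^(1/4)
= (1^4 + 1^4 + 6^4)^(1/4) = (1 + 1 + 1296)^(1/4) = (1298)^(1/4) ≈ 6.0023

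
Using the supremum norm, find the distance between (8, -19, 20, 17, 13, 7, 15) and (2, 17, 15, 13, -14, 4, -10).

max(|x_i - y_i|) = max(|8 - 2|, |-19 - 17|, |20 - 15|, |17 - 13|, |13 - (-14)|, |7 - 4|, |15 - (-10)|) = max(6, 36, 5, 4, 27, 3, 25) = 36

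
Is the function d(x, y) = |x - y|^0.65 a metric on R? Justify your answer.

Yes. With 0 < p = 0.65 ≤ 1, d(x,y) = |x-y|^0.65 is a metric on R. Non-negativity and symmetry are immediate; |x-y|^0.65 = 0 ⟺ |x-y| = 0 ⟺ x = y. For the triangle inequality, the function t ↦ t^0.65 is subadditive on [0,∞) when p ≤ 1, so |x-z|^0.65 ≤ (|x-y| + |y-z|)^0.65 ≤ |x-y|^0.65 + |y-z|^0.65.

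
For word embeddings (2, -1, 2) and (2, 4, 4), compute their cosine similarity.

With u = (2, -1, 2), v = (2, 4, 4):
u·v = 2·2 + (-1)·4 + 2·4 = 4 + (-4) + 8 = 8.
|u| = √(2² + (-1)² + 2²) = √9, |v| = √(2² + 4² + 4²) = √36, so |u||v| = √(9·36) = √324 = 18.
cos θ = (u·v)/(|u||v|) = 8/18 ≈ 0.4444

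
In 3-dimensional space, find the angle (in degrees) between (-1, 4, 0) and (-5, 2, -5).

With u = (-1, 4, 0), v = (-5, 2, -5):
u·v = (-1)·(-5) + 4·2 + 0·(-5) = 5 + 8 + 0 = 13.
|u| = √((-1)² + 4² + 0²) = √17, |v| = √((-5)² + 2² + (-5)²) = √54, so |u||v| = √(17·54) = √918.
cos θ = (u·v)/(|u||v|) = 13/√918 ≈ 0.429064
θ = arccos(0.429064) ≈ 64.59°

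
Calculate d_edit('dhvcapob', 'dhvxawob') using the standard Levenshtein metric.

Let D[i][j] be the edit distance between the first i characters of 'dhvcapob' and the first j characters of 'dhvxawob', with D[i][0] = i, D[0][j] = j, and D[i][j] = D[i-1][j-1] if the characters match, else 1 + min(D[i-1][j], D[i][j-1], D[i-1][j-1]). Filling the table (rows: prefixes of 'dhvcapob', columns: prefixes of 'dhvxawob'):
     ε  d  h  v  x  a  w  o  b
  ε  0  1  2  3  4  5  6  7  8
  d  1  0  1  2  3  4  5  6  7
  h  2  1  0  1  2  3  4  5  6
  v  3  2  1  0  1  2  3  4  5
  c  4  3  2  1  1  2  3  4  5
  a  5  4  3  2  2  1  2  3  4
  p  6  5  4  3  3  2  2  3  4
  o  7  6  5  4  4  3  3  2  3
  b  8  7  6  5  5  4  4  3  2
The bottom-right entry gives D[8][8] = 2, so no sequence of fewer than 2 edits works. Backtracking through the table gives one optimal edit sequence (2 edits):
  dhvcapob → dhvxapob (sub c→x @4)
  dhvxapob → dhvxawob (sub p→w @6)
Edit distance = 2.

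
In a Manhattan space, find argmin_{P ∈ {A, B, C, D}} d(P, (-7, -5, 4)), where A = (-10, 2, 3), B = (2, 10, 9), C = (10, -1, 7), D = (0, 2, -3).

Distances: d(A) = 11, d(B) = 29, d(C) = 24, d(D) = 21. Nearest: A = (-10, 2, 3) with distance 11.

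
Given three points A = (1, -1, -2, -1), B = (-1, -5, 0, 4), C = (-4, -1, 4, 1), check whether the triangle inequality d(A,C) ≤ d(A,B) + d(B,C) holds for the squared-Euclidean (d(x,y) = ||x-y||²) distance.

d(A,B) = 2² + 4² + 2² + 5² = 49, d(B,C) = 3² + 4² + 4² + 3² = 50, d(A,C) = 5² + 0² + 6² + 2² = 65.
d(A,C) = 65 ≤ 49 + 50 = 99. Triangle inequality is satisfied.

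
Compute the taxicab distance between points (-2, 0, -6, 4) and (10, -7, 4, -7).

Σ|x_i - y_i| = |-2 - 10| + |0 - (-7)| + |-6 - 4| + |4 - (-7)| = 12 + 7 + 10 + 11 = 40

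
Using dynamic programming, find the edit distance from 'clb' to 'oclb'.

Let D[i][j] be the edit distance between the first i characters of 'clb' and the first j characters of 'oclb', with D[i][0] = i, D[0][j] = j, and D[i][j] = D[i-1][j-1] if the characters match, else 1 + min(D[i-1][j], D[i][j-1], D[i-1][j-1]). Filling the table (rows: prefixes of 'clb', columns: prefixes of 'oclb'):
     ε  o  c  l  b
  ε  0  1  2  3  4
  c  1  1  1  2  3
  l  2  2  2  1  2
  b  3  3  3  2  1
The bottom-right entry gives D[3][4] = 1, so no sequence of fewer than 1 edit works. Backtracking through the table gives one optimal edit sequence (1 edit):
  clb → oclb (ins o @1)
Edit distance = 1.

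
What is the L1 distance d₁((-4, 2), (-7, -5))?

Σ|x_i - y_i| = |-4 - (-7)| + |2 - (-5)| = 3 + 7 = 10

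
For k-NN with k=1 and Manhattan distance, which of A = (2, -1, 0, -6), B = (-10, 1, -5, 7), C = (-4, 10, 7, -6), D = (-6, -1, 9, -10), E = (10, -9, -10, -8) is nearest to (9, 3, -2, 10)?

Distances: d(A) = 29, d(B) = 27, d(C) = 45, d(D) = 50, d(E) = 39. Nearest: B = (-10, 1, -5, 7) with distance 27.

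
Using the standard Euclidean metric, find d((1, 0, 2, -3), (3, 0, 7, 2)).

√(Σ(x_i - y_i)²) = √((1 - 3)² + (0 - 0)² + (2 - 7)² + (-3 - 2)²)
= √((-2)² + 0² + (-5)² + (-5)²) = √(4 + 0 + 25 + 25) = √54 ≈ 7.3485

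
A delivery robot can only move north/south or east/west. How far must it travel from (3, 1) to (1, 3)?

Σ|x_i - y_i| = |3 - 1| + |1 - 3| = 2 + 2 = 4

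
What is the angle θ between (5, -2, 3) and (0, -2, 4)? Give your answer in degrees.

With u = (5, -2, 3), v = (0, -2, 4):
u·v = 5·0 + (-2)·(-2) + 3·4 = 0 + 4 + 12 = 16.
|u| = √(5² + (-2)² + 3²) = √38, |v| = √(0² + (-2)² + 4²) = √20, so |u||v| = √(38·20) = √760.
cos θ = (u·v)/(|u||v|) = 16/√760 = 0.580381
θ = arccos(0.580381) ≈ 54.52°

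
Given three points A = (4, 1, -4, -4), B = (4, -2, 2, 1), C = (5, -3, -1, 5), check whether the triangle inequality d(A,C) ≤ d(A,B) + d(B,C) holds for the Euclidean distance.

d(A,B) = √(0² + 3² + 6² + 5²) = √70 ≈ 8.3666, d(B,C) = √(1² + 1² + 3² + 4²) = √27 ≈ 5.1962, d(A,C) = √(1² + 4² + 3² + 9²) = √107 ≈ 10.3441.
d(A,C) ≈ 10.3441 ≤ 8.3666 + 5.1962 = 13.5628. Triangle inequality is satisfied.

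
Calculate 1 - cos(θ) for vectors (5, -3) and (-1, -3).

With u = (5, -3), v = (-1, -3):
u·v = 5·(-1) + (-3)·(-3) = (-5) + 9 = 4.
|u| = √(5² + (-3)²) = √34, |v| = √((-1)² + (-3)²) = √10, so |u||v| = √(34·10) = √340.
cos θ = (u·v)/(|u||v|) = 4/√340 ≈ 0.2169
Cosine distance = 1 - cos θ ≈ 1 - 0.2169 = 0.7831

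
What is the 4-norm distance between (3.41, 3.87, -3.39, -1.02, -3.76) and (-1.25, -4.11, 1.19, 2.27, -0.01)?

(Σ|x_i - y_i|^4)^(1/4) = (|3.41 - (-1.25)|^4 + |3.87 - (-4.11)|^4 + |-3.39 - 1.19|^4 + |-1.02 - 2.27|^4 + |-3.76 - (-0.01)|^4)^(1/4)
= (4.66^4 + 7.98^4 + 4.58^4 + 3.29^4 + 3.75^4)^(1/4) ≈ (471.5673 + 4055.1933 + 440.0094 + 117.1611 + 197.7539)^(1/4) = (5281.685)^(1/4) ≈ 8.525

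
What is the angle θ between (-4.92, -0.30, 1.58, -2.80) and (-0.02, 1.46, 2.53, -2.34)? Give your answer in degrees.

With u = (-4.92, -0.30, 1.58, -2.80), v = (-0.02, 1.46, 2.53, -2.34):
u·v = (-4.92)·(-0.02) + (-0.3)·1.46 + 1.58·2.53 + (-2.8)·(-2.34) = 0.0984 + (-0.438) + 3.9974 + 6.552 = 10.2098.
|u| = √((-4.92)² + (-0.3)² + 1.58² + (-2.8)²) = √(24.2064 + 0.09 + 2.4964 + 7.84) = √34.6328, |v| = √((-0.02)² + 1.46² + 2.53² + (-2.34)²) = √(0.0004 + 2.1316 + 6.4009 + 5.4756) = √14.0085.
cos θ = (u·v)/(|u||v|) = 10.2098/(√34.6328·√14.0085) ≈ 0.46353
θ = arccos(0.46353) ≈ 62.38°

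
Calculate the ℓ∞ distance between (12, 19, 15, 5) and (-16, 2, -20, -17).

max(|x_i - y_i|) = max(|12 - (-16)|, |19 - 2|, |15 - (-20)|, |5 - (-17)|) = max(28, 17, 35, 22) = 35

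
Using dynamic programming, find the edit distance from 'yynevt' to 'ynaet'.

Let D[i][j] be the edit distance between the first i characters of 'yynevt' and the first j characters of 'ynaet', with D[i][0] = i, D[0][j] = j, and D[i][j] = D[i-1][j-1] if the characters match, else 1 + min(D[i-1][j], D[i][j-1], D[i-1][j-1]). Filling the table (rows: prefixes of 'yynevt', columns: prefixes of 'ynaet'):
     ε  y  n  a  e  t
  ε  0  1  2  3  4  5
  y  1  0  1  2  3  4
  y  2  1  1  2  3  4
  n  3  2  1  2  3  4
  e  4  3  2  2  2  3
  v  5  4  3  3  3  3
  t  6  5  4  4  4  3
The bottom-right entry gives D[6][5] = 3, so no sequence of fewer than 3 edits works. Backtracking through the table gives one optimal edit sequence (3 edits):
  yynevt → ynevt (del y @1)
  ynevt → ynavt (sub e→a @3)
  ynavt → ynaet (sub v→e @4)
Edit distance = 3.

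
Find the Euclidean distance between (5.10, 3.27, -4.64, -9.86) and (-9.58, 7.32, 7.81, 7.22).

√(Σ(x_i - y_i)²) = √((5.1 - (-9.58))² + (3.27 - 7.32)² + (-4.64 - 7.81)² + (-9.86 - 7.22)²)
= √(14.68² + (-4.05)² + (-12.45)² + (-17.08)²) = √(215.5024 + 16.4025 + 155.0025 + 291.7264) = √678.6338 ≈ 26.0506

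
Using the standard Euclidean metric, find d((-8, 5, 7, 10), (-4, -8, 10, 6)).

√(Σ(x_i - y_i)²) = √((-8 - (-4))² + (5 - (-8))² + (7 - 10)² + (10 - 6)²)
= √((-4)² + 13² + (-3)² + 4²) = √(16 + 169 + 9 + 16) = √210 ≈ 14.4914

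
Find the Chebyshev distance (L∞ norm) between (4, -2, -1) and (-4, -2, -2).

max(|x_i - y_i|) = max(|4 - (-4)|, |-2 - (-2)|, |-1 - (-2)|) = max(8, 0, 1) = 8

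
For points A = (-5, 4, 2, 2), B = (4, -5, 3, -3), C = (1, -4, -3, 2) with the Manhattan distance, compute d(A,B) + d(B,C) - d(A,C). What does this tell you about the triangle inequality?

d(A,B) = 9 + 9 + 1 + 5 = 24, d(B,C) = 3 + 1 + 6 + 5 = 15, d(A,C) = 6 + 8 + 5 + 0 = 19.
d(A,B) + d(B,C) - d(A,C) = 24 + 15 - 19 = 39 - 19 = 20. This is ≥ 0, so the triangle inequality holds for these points.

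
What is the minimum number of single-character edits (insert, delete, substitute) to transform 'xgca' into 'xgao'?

Let D[i][j] be the edit distance between the first i characters of 'xgca' and the first j characters of 'xgao', with D[i][0] = i, D[0][j] = j, and D[i][j] = D[i-1][j-1] if the characters match, else 1 + min(D[i-1][j], D[i][j-1], D[i-1][j-1]). Filling the table (rows: prefixes of 'xgca', columns: prefixes of 'xgao'):
     ε  x  g  a  o
  ε  0  1  2  3  4
  x  1  0  1  2  3
  g  2  1  0  1  2
  c  3  2  1  1  2
  a  4  3  2  1  2
The bottom-right entry gives D[4][4] = 2, so no sequence of fewer than 2 edits works. Backtracking through the table gives one optimal edit sequence (2 edits):
  xgca → xgaa (sub c→a @3)
  xgaa → xgao (sub a→o @4)
Edit distance = 2.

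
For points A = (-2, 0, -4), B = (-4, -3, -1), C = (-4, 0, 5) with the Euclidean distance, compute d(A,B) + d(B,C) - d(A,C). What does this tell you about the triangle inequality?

d(A,B) = √(2² + 3² + 3²) = √22 ≈ 4.6904, d(B,C) = √(0² + 3² + 6²) = √45 ≈ 6.7082, d(A,C) = √(2² + 0² + 9²) = √85 ≈ 9.2195.
d(A,B) + d(B,C) - d(A,C) = 4.6904 + 6.7082 - 9.2195 = 11.3986 - 9.2195 = 2.1791 (to 4 decimal places). This is ≥ 0, so the triangle inequality holds for these points.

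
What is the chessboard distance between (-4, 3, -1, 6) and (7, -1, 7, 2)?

max(|x_i - y_i|) = max(|-4 - 7|, |3 - (-1)|, |-1 - 7|, |6 - 2|) = max(11, 4, 8, 4) = 11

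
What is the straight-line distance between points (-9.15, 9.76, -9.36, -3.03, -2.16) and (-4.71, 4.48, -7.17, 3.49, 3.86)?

√(Σ(x_i - y_i)²) = √((-9.15 - (-4.71))² + (9.76 - 4.48)² + (-9.36 - (-7.17))² + (-3.03 - 3.49)² + (-2.16 - 3.86)²)
= √((-4.44)² + 5.28² + (-2.19)² + (-6.52)² + (-6.02)²) = √(19.7136 + 27.8784 + 4.7961 + 42.5104 + 36.2404) = √131.1389 ≈ 11.4516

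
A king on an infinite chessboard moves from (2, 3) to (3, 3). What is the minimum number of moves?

max(|x_i - y_i|) = max(|2 - 3|, |3 - 3|) = max(1, 0) = 1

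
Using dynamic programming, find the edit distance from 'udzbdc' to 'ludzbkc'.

Let D[i][j] be the edit distance between the first i characters of 'udzbdc' and the first j characters of 'ludzbkc', with D[i][0] = i, D[0][j] = j, and D[i][j] = D[i-1][j-1] if the characters match, else 1 + min(D[i-1][j], D[i][j-1], D[i-1][j-1]). Filling the table (rows: prefixes of 'udzbdc', columns: prefixes of 'ludzbkc'):
     ε  l  u  d  z  b  k  c
  ε  0  1  2  3  4  5  6  7
  u  1  1  1  2  3  4  5  6
  d  2  2  2  1  2  3  4  5
  z  3  3  3  2  1  2  3  4
  b  4  4  4  3  2  1  2  3
  d  5  5  5  4  3  2  2  3
  c  6  6  6  5  4  3  3  2
The bottom-right entry gives D[6][7] = 2, so no sequence of fewer than 2 edits works. Backtracking through the table gives one optimal edit sequence (2 edits):
  udzbdc → ludzbdc (ins l @1)
  ludzbdc → ludzbkc (sub d→k @6)
Edit distance = 2.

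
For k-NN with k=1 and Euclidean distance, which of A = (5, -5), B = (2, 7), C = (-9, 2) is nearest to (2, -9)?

Distances: d(A) = 5, d(B) = 16, d(C) ≈ 15.5563. Nearest: A = (5, -5) with distance 5.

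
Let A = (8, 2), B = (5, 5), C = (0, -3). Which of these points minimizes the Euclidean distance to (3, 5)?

Distances: d(A) ≈ 5.831, d(B) = 2, d(C) ≈ 8.544. Nearest: B = (5, 5) with distance 2.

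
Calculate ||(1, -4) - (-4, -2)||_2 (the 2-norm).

(Σ|x_i - y_i|^2)^(1/2) = (|1 - (-4)|^2 + |-4 - (-2)|^2)^(1/2)
= (5^2 + 2^2)^(1/2) = (25 + 4)^(1/2) = (29)^(1/2) ≈ 5.3852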